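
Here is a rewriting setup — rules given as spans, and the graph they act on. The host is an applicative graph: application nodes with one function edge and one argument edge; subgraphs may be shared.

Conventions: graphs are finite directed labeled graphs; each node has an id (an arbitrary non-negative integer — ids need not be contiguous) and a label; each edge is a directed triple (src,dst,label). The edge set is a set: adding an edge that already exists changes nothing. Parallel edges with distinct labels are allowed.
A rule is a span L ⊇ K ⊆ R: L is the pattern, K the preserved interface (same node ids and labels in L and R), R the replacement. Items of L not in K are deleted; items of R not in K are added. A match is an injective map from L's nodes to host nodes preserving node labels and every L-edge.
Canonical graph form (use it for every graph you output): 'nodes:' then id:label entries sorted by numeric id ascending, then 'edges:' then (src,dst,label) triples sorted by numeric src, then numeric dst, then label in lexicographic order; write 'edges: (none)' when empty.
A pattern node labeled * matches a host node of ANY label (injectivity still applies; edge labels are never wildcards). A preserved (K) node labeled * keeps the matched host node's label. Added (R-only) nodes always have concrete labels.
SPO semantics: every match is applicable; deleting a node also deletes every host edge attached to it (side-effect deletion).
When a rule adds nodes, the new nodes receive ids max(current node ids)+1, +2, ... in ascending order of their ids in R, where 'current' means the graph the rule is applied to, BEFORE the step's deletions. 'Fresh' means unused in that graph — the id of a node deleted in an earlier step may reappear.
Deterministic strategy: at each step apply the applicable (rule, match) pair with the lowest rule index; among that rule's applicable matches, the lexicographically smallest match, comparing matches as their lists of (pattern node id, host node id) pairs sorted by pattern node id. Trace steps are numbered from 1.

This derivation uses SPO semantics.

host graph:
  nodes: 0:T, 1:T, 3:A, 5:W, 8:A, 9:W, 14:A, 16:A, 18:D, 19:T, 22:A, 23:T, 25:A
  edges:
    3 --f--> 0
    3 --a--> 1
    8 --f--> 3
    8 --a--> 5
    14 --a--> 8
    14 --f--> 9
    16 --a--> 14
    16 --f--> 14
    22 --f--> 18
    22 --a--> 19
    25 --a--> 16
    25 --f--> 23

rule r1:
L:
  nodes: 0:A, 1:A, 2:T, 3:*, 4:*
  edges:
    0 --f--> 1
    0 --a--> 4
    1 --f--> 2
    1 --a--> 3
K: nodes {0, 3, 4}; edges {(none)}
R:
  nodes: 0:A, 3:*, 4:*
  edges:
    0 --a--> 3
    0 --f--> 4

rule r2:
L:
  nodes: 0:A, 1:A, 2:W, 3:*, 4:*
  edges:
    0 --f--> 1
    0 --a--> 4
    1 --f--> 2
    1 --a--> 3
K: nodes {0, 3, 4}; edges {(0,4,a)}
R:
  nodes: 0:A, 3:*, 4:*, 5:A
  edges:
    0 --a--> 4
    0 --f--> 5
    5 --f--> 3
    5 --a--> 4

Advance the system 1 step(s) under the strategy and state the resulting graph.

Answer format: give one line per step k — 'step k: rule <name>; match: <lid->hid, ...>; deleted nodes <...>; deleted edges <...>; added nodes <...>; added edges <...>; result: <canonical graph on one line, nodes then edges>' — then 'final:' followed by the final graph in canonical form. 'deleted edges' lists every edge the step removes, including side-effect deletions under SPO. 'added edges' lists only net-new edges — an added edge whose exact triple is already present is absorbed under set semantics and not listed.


step 1: rule r1; match: 0->8, 1->3, 2->0, 3->1, 4->5; deleted nodes 0, 3; deleted edges (3,0,f); (3,1,a); (8,3,f); (8,5,a); added nodes (none); added edges (8,1,a); (8,5,f); result: nodes: 1:T, 5:W, 8:A, 9:W, 14:A, 16:A, 18:D, 19:T, 22:A, 23:T, 25:A edges: (8,1,a); (8,5,f); (14,8,a); (14,9,f); (16,14,a); (16,14,f); (22,18,f); (22,19,a); (25,16,a); (25,23,f)
final:
nodes: 1:T, 5:W, 8:A, 9:W, 14:A, 16:A, 18:D, 19:T, 22:A, 23:T, 25:A
edges: (8,1,a); (8,5,f); (14,8,a); (14,9,f); (16,14,a); (16,14,f); (22,18,f); (22,19,a); (25,16,a); (25,23,f)


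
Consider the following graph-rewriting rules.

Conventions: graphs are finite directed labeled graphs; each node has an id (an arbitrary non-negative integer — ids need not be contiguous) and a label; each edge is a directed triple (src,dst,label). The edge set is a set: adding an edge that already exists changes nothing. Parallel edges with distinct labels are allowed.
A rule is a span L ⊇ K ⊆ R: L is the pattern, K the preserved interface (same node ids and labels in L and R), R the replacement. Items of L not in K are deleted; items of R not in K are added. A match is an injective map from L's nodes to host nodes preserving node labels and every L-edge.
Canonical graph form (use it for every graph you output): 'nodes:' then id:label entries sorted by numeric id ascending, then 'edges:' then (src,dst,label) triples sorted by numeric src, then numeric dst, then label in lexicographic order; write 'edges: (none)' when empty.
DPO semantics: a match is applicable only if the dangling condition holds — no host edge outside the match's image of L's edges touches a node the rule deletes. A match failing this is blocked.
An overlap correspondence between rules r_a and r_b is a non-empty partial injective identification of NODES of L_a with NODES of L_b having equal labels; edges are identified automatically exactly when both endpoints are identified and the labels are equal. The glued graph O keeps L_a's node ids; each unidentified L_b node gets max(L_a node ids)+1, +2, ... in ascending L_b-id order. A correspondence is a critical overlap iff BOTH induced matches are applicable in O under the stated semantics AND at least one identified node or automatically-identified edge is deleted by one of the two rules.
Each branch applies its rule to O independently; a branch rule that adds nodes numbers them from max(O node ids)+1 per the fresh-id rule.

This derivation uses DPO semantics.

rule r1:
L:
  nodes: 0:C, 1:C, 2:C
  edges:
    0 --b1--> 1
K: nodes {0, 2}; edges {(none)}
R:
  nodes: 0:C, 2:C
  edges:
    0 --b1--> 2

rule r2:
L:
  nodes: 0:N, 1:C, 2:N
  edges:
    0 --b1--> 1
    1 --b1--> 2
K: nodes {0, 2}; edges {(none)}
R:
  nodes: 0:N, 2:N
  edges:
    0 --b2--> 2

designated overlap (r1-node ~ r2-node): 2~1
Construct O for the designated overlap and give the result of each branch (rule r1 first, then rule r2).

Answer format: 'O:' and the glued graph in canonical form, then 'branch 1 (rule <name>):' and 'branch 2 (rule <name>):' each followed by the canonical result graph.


O:
nodes: 0:C, 1:C, 2:C, 3:N, 4:N
edges: (0,1,b1); (2,4,b1); (3,2,b1)
branch 1 (rule r1):
nodes: 0:C, 2:C, 3:N, 4:N
edges: (0,2,b1); (2,4,b1); (3,2,b1)
branch 2 (rule r2):
nodes: 0:C, 1:C, 3:N, 4:N
edges: (0,1,b1); (3,4,b2)


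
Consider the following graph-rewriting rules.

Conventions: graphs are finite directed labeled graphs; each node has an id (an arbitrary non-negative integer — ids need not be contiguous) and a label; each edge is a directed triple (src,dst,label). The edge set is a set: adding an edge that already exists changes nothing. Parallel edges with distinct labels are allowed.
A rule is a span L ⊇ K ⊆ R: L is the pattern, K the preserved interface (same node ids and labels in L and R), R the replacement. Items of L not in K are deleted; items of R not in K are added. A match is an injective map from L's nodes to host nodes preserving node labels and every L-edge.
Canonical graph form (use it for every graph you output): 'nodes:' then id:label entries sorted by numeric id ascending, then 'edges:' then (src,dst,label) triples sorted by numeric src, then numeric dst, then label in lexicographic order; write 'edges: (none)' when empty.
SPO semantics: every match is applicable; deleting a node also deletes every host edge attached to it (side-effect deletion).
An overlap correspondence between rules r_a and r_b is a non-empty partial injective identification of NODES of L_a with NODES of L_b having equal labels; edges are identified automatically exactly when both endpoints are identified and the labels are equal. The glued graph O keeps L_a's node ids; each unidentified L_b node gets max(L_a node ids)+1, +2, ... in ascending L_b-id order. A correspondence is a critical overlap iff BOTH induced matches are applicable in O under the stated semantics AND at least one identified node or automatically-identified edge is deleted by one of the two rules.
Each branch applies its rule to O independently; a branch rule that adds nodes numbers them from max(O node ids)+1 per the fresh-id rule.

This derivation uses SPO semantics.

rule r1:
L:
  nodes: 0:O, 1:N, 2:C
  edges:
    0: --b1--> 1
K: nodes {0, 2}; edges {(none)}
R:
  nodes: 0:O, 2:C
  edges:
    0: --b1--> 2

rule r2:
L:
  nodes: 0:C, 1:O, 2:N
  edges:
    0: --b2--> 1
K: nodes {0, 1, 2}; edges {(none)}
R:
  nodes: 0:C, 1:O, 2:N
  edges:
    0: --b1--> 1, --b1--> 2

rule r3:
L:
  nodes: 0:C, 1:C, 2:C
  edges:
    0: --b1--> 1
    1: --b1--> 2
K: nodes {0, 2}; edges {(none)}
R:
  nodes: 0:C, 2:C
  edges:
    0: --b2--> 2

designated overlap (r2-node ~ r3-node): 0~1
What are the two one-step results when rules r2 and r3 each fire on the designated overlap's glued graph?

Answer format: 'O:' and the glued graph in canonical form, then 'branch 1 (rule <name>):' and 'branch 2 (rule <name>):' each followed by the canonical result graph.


O:
nodes: 0:C, 1:O, 2:N, 3:C, 4:C
edges: (0,1,b2); (0,4,b1); (3,0,b1)
branch 1 (rule r2):
nodes: 0:C, 1:O, 2:N, 3:C, 4:C
edges: (0,1,b1); (0,2,b1); (0,4,b1); (3,0,b1)
branch 2 (rule r3):
nodes: 1:O, 2:N, 3:C, 4:C
edges: (3,4,b2)


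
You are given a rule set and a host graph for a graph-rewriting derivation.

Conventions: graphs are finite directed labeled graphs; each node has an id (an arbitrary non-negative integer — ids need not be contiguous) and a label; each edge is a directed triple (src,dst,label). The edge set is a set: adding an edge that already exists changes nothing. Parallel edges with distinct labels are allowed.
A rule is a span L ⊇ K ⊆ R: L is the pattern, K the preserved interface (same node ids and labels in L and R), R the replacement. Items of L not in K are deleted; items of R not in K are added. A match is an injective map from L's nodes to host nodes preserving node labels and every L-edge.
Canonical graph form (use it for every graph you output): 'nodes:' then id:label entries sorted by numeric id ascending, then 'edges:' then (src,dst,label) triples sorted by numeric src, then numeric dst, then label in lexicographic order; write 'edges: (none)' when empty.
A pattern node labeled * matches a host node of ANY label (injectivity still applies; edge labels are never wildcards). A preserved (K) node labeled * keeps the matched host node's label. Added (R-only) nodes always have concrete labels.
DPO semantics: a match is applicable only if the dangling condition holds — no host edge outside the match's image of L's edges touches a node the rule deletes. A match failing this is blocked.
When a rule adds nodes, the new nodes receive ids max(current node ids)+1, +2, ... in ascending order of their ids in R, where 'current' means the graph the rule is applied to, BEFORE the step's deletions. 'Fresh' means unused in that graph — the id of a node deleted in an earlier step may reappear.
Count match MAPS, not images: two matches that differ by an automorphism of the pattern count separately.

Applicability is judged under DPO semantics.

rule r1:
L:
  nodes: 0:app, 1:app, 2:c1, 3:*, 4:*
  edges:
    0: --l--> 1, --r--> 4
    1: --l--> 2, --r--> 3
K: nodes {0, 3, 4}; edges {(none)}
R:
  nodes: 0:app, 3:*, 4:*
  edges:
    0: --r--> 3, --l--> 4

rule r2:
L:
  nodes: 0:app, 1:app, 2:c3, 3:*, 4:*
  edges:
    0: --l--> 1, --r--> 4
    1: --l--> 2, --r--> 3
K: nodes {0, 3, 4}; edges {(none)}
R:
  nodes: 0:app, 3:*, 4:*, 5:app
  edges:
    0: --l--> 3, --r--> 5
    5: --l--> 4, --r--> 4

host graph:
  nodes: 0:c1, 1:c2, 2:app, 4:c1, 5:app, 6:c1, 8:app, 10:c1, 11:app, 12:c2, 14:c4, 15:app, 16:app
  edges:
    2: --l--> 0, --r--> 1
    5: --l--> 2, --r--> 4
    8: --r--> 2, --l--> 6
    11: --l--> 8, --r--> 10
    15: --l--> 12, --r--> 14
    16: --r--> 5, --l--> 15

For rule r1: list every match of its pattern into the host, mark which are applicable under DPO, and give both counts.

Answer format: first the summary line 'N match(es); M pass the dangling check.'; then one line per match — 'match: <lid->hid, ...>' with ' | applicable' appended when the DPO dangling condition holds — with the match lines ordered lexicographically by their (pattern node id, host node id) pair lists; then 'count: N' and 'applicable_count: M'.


2 match(es); 1 pass the dangling check.
match: 0->5, 1->2, 2->0, 3->1, 4->4
match: 0->11, 1->8, 2->6, 3->2, 4->10 | applicable
count: 2
applicable_count: 1


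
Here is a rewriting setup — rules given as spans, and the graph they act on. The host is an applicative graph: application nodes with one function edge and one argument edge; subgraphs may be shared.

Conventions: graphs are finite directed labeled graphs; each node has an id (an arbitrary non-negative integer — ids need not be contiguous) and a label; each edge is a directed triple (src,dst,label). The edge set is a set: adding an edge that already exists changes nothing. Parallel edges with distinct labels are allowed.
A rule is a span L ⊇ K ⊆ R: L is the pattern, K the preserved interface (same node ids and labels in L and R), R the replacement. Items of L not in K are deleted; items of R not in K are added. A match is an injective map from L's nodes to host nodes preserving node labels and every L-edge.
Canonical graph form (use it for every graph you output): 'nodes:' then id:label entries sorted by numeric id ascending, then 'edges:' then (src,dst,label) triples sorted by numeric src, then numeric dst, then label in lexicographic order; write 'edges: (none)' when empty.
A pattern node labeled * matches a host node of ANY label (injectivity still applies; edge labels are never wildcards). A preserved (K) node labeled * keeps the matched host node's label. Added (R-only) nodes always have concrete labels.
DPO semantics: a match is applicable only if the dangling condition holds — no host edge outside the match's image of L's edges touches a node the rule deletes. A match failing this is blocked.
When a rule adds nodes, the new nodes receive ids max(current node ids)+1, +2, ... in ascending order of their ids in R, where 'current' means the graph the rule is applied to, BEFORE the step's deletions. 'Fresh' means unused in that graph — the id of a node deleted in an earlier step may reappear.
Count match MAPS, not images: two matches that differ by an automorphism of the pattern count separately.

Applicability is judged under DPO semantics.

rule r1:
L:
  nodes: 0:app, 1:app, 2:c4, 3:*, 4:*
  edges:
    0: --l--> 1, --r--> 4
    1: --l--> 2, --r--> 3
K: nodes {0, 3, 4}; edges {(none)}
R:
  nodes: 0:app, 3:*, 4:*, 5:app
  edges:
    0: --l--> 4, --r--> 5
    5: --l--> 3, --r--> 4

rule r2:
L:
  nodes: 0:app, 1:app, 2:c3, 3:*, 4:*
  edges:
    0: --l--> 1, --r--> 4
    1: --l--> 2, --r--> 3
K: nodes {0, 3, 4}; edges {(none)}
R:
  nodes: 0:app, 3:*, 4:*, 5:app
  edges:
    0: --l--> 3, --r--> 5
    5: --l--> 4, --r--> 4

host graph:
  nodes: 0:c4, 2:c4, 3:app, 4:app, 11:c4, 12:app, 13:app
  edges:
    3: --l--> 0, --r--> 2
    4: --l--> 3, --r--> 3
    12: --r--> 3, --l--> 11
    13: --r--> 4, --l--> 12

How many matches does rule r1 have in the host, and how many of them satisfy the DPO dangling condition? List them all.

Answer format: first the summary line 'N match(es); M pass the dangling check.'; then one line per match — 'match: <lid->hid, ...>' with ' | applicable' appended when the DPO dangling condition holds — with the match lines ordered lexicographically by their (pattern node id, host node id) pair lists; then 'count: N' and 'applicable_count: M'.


1 match(es); 1 pass the dangling check.
match: 0->13, 1->12, 2->11, 3->3, 4->4 | applicable
count: 1
applicable_count: 1


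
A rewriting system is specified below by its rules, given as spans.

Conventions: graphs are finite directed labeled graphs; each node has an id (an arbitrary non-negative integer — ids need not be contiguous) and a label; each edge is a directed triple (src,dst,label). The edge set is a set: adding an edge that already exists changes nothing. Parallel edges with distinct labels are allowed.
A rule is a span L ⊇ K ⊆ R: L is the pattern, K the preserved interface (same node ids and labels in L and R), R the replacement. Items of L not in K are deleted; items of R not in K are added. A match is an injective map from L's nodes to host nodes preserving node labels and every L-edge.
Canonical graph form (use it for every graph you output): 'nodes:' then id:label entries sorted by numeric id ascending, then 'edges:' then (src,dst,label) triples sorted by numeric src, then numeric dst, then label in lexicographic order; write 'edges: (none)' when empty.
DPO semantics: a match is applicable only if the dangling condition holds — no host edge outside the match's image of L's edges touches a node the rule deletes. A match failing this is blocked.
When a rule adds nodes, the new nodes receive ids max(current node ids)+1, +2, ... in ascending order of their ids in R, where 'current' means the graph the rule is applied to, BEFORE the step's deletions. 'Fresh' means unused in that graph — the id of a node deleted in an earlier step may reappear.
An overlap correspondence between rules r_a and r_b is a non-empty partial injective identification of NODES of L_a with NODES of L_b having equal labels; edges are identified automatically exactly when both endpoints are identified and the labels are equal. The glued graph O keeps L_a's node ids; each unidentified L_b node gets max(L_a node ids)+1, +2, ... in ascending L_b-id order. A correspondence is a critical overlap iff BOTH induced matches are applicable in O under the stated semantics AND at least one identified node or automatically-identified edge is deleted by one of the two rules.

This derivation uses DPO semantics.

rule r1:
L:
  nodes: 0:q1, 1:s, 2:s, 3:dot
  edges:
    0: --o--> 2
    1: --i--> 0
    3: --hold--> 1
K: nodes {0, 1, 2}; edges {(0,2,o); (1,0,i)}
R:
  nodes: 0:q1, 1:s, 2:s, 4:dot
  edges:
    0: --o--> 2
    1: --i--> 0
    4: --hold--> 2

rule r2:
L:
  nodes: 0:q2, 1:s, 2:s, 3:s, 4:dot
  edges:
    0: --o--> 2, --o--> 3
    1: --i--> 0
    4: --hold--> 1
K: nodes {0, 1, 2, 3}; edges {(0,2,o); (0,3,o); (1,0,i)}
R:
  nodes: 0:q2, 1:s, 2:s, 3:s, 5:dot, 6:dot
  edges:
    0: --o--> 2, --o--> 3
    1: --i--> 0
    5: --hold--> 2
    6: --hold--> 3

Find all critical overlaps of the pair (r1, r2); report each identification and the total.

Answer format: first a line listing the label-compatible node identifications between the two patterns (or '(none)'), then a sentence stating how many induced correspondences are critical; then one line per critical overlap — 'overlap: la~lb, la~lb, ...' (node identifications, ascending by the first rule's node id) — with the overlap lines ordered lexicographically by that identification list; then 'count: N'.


label-compatible node identifications between L(r1) and L(r2): 1~1, 1~2, 1~3, 2~1, 2~2, 2~3, 3~4
3 of the induced correspondences are critical overlaps of r1 and r2.
overlap: 1~1, 2~2, 3~4
overlap: 1~1, 2~3, 3~4
overlap: 1~1, 3~4
count: 3


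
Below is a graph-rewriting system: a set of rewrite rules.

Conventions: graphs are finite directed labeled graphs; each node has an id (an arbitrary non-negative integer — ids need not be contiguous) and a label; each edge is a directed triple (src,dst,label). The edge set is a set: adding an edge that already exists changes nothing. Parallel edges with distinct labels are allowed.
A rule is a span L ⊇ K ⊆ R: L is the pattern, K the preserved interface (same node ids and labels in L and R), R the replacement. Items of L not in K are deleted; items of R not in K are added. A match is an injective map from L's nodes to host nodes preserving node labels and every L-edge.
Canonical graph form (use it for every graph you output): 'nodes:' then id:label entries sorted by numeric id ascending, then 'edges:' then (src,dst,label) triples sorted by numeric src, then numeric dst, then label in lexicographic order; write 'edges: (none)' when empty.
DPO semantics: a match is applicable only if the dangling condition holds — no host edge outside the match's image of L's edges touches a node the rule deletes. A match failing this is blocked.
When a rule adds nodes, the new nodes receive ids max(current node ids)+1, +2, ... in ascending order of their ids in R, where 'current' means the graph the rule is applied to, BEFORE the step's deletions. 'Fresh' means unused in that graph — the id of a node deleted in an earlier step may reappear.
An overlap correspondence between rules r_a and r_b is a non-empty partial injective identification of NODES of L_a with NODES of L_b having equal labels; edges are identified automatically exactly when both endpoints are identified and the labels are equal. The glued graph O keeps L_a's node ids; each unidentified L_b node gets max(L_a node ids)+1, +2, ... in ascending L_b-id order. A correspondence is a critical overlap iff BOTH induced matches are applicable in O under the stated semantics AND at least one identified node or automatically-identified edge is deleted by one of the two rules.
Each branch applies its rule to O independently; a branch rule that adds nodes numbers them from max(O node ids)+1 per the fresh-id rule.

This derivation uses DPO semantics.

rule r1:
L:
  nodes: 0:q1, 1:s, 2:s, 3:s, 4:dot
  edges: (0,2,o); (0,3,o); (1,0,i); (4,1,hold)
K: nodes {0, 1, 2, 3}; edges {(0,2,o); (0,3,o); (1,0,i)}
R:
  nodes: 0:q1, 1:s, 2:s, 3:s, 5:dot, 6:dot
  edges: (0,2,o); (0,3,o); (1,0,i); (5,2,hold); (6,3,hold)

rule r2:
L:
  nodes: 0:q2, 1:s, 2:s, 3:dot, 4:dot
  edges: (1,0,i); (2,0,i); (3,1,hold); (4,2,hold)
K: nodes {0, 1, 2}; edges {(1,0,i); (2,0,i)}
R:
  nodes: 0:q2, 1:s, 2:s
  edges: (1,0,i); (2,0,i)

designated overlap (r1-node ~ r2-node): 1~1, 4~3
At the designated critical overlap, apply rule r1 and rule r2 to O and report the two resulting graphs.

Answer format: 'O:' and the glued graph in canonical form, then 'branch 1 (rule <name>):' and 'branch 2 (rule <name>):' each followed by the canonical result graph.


O:
nodes: 0:q1, 1:s, 2:s, 3:s, 4:dot, 5:q2, 6:s, 7:dot
edges: (0,2,o); (0,3,o); (1,0,i); (1,5,i); (4,1,hold); (6,5,i); (7,6,hold)
branch 1 (rule r1):
nodes: 0:q1, 1:s, 2:s, 3:s, 5:q2, 6:s, 7:dot, 8:dot, 9:dot
edges: (0,2,o); (0,3,o); (1,0,i); (1,5,i); (6,5,i); (7,6,hold); (8,2,hold); (9,3,hold)
branch 2 (rule r2):
nodes: 0:q1, 1:s, 2:s, 3:s, 5:q2, 6:s
edges: (0,2,o); (0,3,o); (1,0,i); (1,5,i); (6,5,i)


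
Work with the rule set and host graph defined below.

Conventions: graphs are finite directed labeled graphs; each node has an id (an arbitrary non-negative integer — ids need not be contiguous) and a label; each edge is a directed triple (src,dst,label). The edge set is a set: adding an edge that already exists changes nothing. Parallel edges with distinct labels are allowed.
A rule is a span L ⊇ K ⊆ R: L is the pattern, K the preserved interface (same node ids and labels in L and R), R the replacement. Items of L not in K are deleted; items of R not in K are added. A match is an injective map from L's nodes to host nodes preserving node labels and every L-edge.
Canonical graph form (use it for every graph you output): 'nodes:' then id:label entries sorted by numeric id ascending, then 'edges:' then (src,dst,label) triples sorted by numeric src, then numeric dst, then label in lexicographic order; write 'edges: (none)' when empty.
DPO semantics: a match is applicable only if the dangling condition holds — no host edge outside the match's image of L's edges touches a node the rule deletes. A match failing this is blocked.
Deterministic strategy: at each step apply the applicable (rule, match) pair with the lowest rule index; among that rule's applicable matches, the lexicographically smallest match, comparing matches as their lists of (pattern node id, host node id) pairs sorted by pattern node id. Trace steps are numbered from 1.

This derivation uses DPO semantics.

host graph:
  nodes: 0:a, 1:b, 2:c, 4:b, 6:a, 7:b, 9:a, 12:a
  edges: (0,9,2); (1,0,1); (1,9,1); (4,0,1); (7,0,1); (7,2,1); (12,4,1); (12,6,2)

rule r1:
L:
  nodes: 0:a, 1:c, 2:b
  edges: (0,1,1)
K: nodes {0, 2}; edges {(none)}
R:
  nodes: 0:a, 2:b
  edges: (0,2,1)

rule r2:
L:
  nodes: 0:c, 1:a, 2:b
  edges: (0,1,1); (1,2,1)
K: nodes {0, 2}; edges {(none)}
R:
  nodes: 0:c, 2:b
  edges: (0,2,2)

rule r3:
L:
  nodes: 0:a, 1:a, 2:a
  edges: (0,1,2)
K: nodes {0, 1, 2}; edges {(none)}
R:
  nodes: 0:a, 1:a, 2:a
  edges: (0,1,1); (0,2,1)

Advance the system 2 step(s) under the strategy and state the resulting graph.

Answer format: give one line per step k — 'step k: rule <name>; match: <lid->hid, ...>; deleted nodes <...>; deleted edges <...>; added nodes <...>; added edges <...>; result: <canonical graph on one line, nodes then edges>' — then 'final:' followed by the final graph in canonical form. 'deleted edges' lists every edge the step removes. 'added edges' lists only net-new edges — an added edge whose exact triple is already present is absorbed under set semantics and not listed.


step 1: rule r3; match: 0->0, 1->9, 2->6; deleted nodes (none); deleted edges (0,9,2); added nodes (none); added edges (0,6,1); (0,9,1); result: nodes: 0:a, 1:b, 2:c, 4:b, 6:a, 7:b, 9:a, 12:a edges: (0,6,1); (0,9,1); (1,0,1); (1,9,1); (4,0,1); (7,0,1); (7,2,1); (12,4,1); (12,6,2)
step 2: rule r3; match: 0->12, 1->6, 2->0; deleted nodes (none); deleted edges (12,6,2); added nodes (none); added edges (12,0,1); (12,6,1); result: nodes: 0:a, 1:b, 2:c, 4:b, 6:a, 7:b, 9:a, 12:a edges: (0,6,1); (0,9,1); (1,0,1); (1,9,1); (4,0,1); (7,0,1); (7,2,1); (12,0,1); (12,4,1); (12,6,1)
final:
nodes: 0:a, 1:b, 2:c, 4:b, 6:a, 7:b, 9:a, 12:a
edges: (0,6,1); (0,9,1); (1,0,1); (1,9,1); (4,0,1); (7,0,1); (7,2,1); (12,0,1); (12,4,1); (12,6,1)


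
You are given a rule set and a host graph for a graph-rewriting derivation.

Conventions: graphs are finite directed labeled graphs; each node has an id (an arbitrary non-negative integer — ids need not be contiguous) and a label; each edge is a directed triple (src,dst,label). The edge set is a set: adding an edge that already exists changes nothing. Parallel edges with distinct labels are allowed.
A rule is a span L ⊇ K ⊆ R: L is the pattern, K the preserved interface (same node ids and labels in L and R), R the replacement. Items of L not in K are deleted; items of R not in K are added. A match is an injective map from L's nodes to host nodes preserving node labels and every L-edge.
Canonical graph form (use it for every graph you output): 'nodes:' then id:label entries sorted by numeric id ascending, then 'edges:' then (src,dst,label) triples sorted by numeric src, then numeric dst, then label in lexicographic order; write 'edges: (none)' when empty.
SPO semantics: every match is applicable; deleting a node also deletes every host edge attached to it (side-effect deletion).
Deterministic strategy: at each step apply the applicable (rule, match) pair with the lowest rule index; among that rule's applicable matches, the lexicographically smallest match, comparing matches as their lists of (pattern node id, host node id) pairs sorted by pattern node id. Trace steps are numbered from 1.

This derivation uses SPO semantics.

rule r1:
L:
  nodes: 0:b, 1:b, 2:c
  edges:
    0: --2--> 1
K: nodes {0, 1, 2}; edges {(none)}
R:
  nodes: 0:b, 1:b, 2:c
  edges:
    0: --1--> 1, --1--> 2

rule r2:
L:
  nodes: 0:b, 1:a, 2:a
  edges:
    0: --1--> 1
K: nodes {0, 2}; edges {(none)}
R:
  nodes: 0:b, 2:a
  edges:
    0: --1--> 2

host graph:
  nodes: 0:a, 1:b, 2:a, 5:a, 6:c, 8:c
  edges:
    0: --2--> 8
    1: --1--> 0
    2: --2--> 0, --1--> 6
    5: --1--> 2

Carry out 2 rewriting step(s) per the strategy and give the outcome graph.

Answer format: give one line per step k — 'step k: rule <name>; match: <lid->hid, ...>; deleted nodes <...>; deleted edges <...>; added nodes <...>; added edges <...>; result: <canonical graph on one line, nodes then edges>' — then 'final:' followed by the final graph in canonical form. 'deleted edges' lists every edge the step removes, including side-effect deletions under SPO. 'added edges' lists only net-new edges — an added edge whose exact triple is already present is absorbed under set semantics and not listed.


step 1: rule r2; match: 0->1, 1->0, 2->2; deleted nodes 0; deleted edges (0,8,2); (1,0,1); (2,0,2); added nodes (none); added edges (1,2,1); result: nodes: 1:b, 2:a, 5:a, 6:c, 8:c edges: (1,2,1); (2,6,1); (5,2,1)
step 2: rule r2; match: 0->1, 1->2, 2->5; deleted nodes 2; deleted edges (1,2,1); (2,6,1); (5,2,1); added nodes (none); added edges (1,5,1); result: nodes: 1:b, 5:a, 6:c, 8:c edges: (1,5,1)
final:
nodes: 1:b, 5:a, 6:c, 8:c
edges: (1,5,1)


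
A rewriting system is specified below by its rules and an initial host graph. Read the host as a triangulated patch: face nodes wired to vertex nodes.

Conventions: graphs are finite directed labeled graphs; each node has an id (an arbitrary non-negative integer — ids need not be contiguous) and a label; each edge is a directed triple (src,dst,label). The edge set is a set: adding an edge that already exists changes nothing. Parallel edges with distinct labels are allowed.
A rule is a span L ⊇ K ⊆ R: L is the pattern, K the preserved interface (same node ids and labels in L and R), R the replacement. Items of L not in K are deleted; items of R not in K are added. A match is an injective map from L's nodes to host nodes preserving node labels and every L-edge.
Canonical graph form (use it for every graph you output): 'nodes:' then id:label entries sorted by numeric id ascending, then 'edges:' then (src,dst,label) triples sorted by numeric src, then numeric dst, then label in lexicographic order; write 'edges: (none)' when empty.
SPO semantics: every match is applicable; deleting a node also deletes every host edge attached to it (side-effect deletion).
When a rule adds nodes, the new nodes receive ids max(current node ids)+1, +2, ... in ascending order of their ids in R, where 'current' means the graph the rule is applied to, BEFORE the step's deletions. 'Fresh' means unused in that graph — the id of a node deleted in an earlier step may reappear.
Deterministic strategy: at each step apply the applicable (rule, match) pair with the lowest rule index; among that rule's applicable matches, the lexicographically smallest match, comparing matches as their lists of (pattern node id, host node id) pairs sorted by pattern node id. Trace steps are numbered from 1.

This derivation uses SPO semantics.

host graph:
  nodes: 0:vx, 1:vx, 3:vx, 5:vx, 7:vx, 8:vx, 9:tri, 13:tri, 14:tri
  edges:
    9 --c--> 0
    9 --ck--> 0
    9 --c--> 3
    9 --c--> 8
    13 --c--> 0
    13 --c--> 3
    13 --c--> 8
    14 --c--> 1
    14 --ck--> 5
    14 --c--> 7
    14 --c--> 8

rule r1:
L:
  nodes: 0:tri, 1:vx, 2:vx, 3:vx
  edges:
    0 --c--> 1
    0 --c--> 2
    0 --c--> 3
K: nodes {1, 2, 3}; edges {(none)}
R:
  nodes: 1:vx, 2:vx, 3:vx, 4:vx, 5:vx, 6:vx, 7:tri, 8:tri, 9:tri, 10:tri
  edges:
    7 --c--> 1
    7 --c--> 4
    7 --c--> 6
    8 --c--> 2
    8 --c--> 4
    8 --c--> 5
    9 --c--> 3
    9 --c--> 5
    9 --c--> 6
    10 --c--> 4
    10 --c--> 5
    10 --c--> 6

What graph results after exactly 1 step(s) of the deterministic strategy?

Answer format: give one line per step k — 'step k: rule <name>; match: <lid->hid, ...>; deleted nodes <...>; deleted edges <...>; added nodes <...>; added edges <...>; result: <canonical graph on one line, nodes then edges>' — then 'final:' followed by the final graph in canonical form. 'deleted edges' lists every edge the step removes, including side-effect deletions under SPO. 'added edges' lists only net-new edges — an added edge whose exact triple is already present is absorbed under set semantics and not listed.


step 1: rule r1; match: 0->9, 1->0, 2->3, 3->8; deleted nodes 9; deleted edges (9,0,c); (9,0,ck); (9,3,c); (9,8,c); added nodes 15, 16, 17, 18, 19, 20, 21; added edges (18,0,c); (18,15,c); (18,17,c); (19,3,c); (19,15,c); (19,16,c); (20,8,c); (20,16,c); (20,17,c); (21,15,c); (21,16,c); (21,17,c); result: nodes: 0:vx, 1:vx, 3:vx, 5:vx, 7:vx, 8:vx, 13:tri, 14:tri, 15:vx, 16:vx, 17:vx, 18:tri, 19:tri, 20:tri, 21:tri edges: (13,0,c); (13,3,c); (13,8,c); (14,1,c); (14,5,ck); (14,7,c); (14,8,c); (18,0,c); (18,15,c); (18,17,c); (19,3,c); (19,15,c); (19,16,c); (20,8,c); (20,16,c); (20,17,c); (21,15,c); (21,16,c); (21,17,c)
final:
nodes: 0:vx, 1:vx, 3:vx, 5:vx, 7:vx, 8:vx, 13:tri, 14:tri, 15:vx, 16:vx, 17:vx, 18:tri, 19:tri, 20:tri, 21:tri
edges: (13,0,c); (13,3,c); (13,8,c); (14,1,c); (14,5,ck); (14,7,c); (14,8,c); (18,0,c); (18,15,c); (18,17,c); (19,3,c); (19,15,c); (19,16,c); (20,8,c); (20,16,c); (20,17,c); (21,15,c); (21,16,c); (21,17,c)


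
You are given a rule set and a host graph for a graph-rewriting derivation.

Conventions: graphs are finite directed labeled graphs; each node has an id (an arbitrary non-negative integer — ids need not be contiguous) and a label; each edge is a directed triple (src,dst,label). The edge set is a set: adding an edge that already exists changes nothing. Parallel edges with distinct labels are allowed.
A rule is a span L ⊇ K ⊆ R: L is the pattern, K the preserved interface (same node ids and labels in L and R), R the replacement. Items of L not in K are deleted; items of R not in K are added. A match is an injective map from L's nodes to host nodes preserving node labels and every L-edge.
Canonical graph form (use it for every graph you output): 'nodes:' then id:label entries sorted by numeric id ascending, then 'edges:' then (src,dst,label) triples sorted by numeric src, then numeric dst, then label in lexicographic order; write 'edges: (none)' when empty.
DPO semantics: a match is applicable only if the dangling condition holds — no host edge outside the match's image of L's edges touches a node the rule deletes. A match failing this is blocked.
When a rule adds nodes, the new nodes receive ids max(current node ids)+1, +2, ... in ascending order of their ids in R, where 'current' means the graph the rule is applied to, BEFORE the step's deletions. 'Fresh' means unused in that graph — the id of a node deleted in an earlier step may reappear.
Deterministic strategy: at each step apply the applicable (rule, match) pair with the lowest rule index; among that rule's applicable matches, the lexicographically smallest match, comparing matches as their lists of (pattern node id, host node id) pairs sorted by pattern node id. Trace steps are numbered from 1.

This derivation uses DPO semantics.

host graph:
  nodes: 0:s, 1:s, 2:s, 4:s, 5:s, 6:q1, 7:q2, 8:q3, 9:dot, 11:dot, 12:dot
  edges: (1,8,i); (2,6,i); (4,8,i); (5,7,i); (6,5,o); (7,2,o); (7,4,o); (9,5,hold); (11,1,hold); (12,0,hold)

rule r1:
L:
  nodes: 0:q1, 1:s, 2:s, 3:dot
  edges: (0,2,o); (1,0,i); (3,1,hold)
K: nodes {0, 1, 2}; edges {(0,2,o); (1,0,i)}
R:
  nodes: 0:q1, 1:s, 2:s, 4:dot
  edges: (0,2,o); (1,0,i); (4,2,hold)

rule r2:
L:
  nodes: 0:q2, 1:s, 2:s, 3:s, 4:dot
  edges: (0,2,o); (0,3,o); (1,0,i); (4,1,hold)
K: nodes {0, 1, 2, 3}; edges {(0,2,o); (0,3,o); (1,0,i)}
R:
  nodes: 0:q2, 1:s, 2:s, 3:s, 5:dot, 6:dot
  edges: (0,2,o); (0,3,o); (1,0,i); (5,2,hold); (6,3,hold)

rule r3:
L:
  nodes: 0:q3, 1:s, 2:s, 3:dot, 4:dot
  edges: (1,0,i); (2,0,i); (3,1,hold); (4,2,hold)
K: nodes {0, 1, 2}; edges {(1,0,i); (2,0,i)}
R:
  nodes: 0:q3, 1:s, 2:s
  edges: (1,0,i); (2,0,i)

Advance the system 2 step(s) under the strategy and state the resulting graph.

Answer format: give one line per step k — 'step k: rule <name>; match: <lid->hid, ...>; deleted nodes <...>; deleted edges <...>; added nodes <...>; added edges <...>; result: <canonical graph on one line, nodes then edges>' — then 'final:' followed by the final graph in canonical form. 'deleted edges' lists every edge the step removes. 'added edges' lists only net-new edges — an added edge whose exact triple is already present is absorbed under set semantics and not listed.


step 1: rule r2; match: 0->7, 1->5, 2->2, 3->4, 4->9; deleted nodes 9; deleted edges (9,5,hold); added nodes 13, 14; added edges (13,2,hold); (14,4,hold); result: nodes: 0:s, 1:s, 2:s, 4:s, 5:s, 6:q1, 7:q2, 8:q3, 11:dot, 12:dot, 13:dot, 14:dot edges: (1,8,i); (2,6,i); (4,8,i); (5,7,i); (6,5,o); (7,2,o); (7,4,o); (11,1,hold); (12,0,hold); (13,2,hold); (14,4,hold)
step 2: rule r1; match: 0->6, 1->2, 2->5, 3->13; deleted nodes 13; deleted edges (13,2,hold); added nodes 15; added edges (15,5,hold); result: nodes: 0:s, 1:s, 2:s, 4:s, 5:s, 6:q1, 7:q2, 8:q3, 11:dot, 12:dot, 14:dot, 15:dot edges: (1,8,i); (2,6,i); (4,8,i); (5,7,i); (6,5,o); (7,2,o); (7,4,o); (11,1,hold); (12,0,hold); (14,4,hold); (15,5,hold)
final:
nodes: 0:s, 1:s, 2:s, 4:s, 5:s, 6:q1, 7:q2, 8:q3, 11:dot, 12:dot, 14:dot, 15:dot
edges: (1,8,i); (2,6,i); (4,8,i); (5,7,i); (6,5,o); (7,2,o); (7,4,o); (11,1,hold); (12,0,hold); (14,4,hold); (15,5,hold)


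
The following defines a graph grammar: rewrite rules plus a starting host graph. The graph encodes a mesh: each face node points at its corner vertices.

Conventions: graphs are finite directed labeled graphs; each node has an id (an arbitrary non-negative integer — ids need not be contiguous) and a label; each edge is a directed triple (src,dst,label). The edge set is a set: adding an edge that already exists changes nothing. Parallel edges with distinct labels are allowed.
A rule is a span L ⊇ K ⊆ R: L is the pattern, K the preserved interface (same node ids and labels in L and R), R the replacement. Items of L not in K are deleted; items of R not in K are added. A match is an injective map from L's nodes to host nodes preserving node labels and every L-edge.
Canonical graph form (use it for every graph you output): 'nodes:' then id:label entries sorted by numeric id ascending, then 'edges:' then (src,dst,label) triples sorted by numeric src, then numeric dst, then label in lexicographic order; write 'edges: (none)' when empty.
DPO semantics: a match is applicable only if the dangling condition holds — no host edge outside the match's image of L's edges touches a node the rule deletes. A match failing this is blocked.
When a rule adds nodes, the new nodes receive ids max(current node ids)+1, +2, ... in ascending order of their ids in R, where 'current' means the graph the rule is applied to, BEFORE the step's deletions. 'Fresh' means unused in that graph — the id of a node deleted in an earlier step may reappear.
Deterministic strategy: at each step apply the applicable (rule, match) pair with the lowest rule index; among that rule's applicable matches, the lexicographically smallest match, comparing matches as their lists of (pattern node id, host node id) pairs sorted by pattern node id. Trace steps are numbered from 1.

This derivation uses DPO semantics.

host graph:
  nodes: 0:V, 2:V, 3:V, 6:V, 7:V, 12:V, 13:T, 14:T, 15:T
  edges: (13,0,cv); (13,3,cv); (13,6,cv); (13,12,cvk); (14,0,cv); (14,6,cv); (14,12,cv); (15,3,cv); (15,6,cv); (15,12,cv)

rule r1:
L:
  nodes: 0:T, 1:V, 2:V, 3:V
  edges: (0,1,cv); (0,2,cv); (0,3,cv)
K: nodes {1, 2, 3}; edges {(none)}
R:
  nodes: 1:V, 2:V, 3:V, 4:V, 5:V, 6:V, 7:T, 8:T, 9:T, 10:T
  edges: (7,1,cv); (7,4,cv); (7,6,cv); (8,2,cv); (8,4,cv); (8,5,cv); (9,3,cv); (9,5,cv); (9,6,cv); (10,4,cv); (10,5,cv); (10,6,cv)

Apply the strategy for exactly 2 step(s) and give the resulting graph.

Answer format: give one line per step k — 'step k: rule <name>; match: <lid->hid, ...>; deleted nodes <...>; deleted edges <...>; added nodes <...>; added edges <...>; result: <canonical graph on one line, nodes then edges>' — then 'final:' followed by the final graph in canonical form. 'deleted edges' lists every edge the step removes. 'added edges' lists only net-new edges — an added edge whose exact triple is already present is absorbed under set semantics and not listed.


step 1: rule r1; match: 0->14, 1->0, 2->6, 3->12; deleted nodes 14; deleted edges (14,0,cv); (14,6,cv); (14,12,cv); added nodes 16, 17, 18, 19, 20, 21, 22; added edges (19,0,cv); (19,16,cv); (19,18,cv); (20,6,cv); (20,16,cv); (20,17,cv); (21,12,cv); (21,17,cv); (21,18,cv); (22,16,cv); (22,17,cv); (22,18,cv); result: nodes: 0:V, 2:V, 3:V, 6:V, 7:V, 12:V, 13:T, 15:T, 16:V, 17:V, 18:V, 19:T, 20:T, 21:T, 22:T edges: (13,0,cv); (13,3,cv); (13,6,cv); (13,12,cvk); (15,3,cv); (15,6,cv); (15,12,cv); (19,0,cv); (19,16,cv); (19,18,cv); (20,6,cv); (20,16,cv); (20,17,cv); (21,12,cv); (21,17,cv); (21,18,cv); (22,16,cv); (22,17,cv); (22,18,cv)
step 2: rule r1; match: 0->15, 1->3, 2->6, 3->12; deleted nodes 15; deleted edges (15,3,cv); (15,6,cv); (15,12,cv); added nodes 23, 24, 25, 26, 27, 28, 29; added edges (26,3,cv); (26,23,cv); (26,25,cv); (27,6,cv); (27,23,cv); (27,24,cv); (28,12,cv); (28,24,cv); (28,25,cv); (29,23,cv); (29,24,cv); (29,25,cv); result: nodes: 0:V, 2:V, 3:V, 6:V, 7:V, 12:V, 13:T, 16:V, 17:V, 18:V, 19:T, 20:T, 21:T, 22:T, 23:V, 24:V, 25:V, 26:T, 27:T, 28:T, 29:T edges: (13,0,cv); (13,3,cv); (13,6,cv); (13,12,cvk); (19,0,cv); (19,16,cv); (19,18,cv); (20,6,cv); (20,16,cv); (20,17,cv); (21,12,cv); (21,17,cv); (21,18,cv); (22,16,cv); (22,17,cv); (22,18,cv); (26,3,cv); (26,23,cv); (26,25,cv); (27,6,cv); (27,23,cv); (27,24,cv); (28,12,cv); (28,24,cv); (28,25,cv); (29,23,cv); (29,24,cv); (29,25,cv)
final:
nodes: 0:V, 2:V, 3:V, 6:V, 7:V, 12:V, 13:T, 16:V, 17:V, 18:V, 19:T, 20:T, 21:T, 22:T, 23:V, 24:V, 25:V, 26:T, 27:T, 28:T, 29:T
edges: (13,0,cv); (13,3,cv); (13,6,cv); (13,12,cvk); (19,0,cv); (19,16,cv); (19,18,cv); (20,6,cv); (20,16,cv); (20,17,cv); (21,12,cv); (21,17,cv); (21,18,cv); (22,16,cv); (22,17,cv); (22,18,cv); (26,3,cv); (26,23,cv); (26,25,cv); (27,6,cv); (27,23,cv); (27,24,cv); (28,12,cv); (28,24,cv); (28,25,cv); (29,23,cv); (29,24,cv); (29,25,cv)
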